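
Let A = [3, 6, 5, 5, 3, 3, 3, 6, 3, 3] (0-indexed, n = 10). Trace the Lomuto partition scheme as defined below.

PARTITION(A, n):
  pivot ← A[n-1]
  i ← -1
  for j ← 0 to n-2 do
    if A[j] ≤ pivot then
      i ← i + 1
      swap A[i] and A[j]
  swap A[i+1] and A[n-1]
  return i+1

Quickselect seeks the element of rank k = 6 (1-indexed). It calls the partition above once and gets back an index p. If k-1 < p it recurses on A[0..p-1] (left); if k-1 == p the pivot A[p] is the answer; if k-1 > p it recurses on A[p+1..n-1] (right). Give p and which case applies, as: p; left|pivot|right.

5; pivot

pivot=3, i=-1
j=0: 3≤3, i=0, swap(0,0) ⇒ [3, 6, 5, 5, 3, 3, 3, 6, 3, 3]
j=1: 6>3, skip
j=2: 5>3, skip
j=3: 5>3, skip
j=4: 3≤3, i=1, swap(1,4) ⇒ [3, 3, 5, 5, 6, 3, 3, 6, 3, 3]
j=5: 3≤3, i=2, swap(2,5) ⇒ [3, 3, 3, 5, 6, 5, 3, 6, 3, 3]
j=6: 3≤3, i=3, swap(3,6) ⇒ [3, 3, 3, 3, 6, 5, 5, 6, 3, 3]
j=7: 6>3, skip
j=8: 3≤3, i=4, swap(4,8) ⇒ [3, 3, 3, 3, 3, 5, 5, 6, 6, 3]
swap(5,9) ⇒ [3, 3, 3, 3, 3, 3, 5, 6, 6, 5]; return 5
p = 5; k-1 = 5 == 5 ⇒ pivot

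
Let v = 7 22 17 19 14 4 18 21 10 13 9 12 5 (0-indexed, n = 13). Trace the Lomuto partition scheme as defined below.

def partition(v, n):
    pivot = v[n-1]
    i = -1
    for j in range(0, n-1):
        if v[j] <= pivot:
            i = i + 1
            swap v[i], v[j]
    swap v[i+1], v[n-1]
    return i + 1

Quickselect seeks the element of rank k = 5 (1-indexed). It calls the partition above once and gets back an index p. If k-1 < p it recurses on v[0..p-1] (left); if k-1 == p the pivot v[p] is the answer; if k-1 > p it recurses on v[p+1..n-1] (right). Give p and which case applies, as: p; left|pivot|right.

1; right

pivot=5, i=-1
j=0: 7>5, skip
j=1: 22>5, skip
j=2: 17>5, skip
j=3: 19>5, skip
j=4: 14>5, skip
j=5: 4≤5, i=0, swap(0,5) ⇒ 4 22 17 19 14 7 18 21 10 13 9 12 5
j=6: 18>5, skip
j=7: 21>5, skip
j=8: 10>5, skip
j=9: 13>5, skip
j=10: 9>5, skip
j=11: 12>5, skip
swap(1,12) ⇒ 4 5 17 19 14 7 18 21 10 13 9 12 22; return 1
p = 1; k-1 = 4 > 1 ⇒ right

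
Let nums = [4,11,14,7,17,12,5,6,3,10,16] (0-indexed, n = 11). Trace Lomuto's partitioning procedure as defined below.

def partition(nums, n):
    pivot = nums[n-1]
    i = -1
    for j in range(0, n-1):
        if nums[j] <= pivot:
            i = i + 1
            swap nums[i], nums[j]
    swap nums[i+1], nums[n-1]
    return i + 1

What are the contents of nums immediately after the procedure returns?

[4,11,14,7,12,5,6,3,10,16,17]

pivot = nums[10] = 16; i = -1
j=0: nums[0]=4 ≤ 16 → i=0, swap nums[0],nums[0] (no change) → [4,11,14,7,17,12,5,6,3,10,16]
j=1: nums[1]=11 ≤ 16 → i=1, swap nums[1],nums[1] (no change) → [4,11,14,7,17,12,5,6,3,10,16]
j=2: nums[2]=14 ≤ 16 → i=2, swap nums[2],nums[2] (no change) → [4,11,14,7,17,12,5,6,3,10,16]
j=3: nums[3]=7 ≤ 16 → i=3, swap nums[3],nums[3] (no change) → [4,11,14,7,17,12,5,6,3,10,16]
j=4: nums[4]=17 > 16 → no swap
j=5: nums[5]=12 ≤ 16 → i=4, swap nums[4],nums[5] → [4,11,14,7,12,17,5,6,3,10,16]
j=6: nums[6]=5 ≤ 16 → i=5, swap nums[5],nums[6] → [4,11,14,7,12,5,17,6,3,10,16]
j=7: nums[7]=6 ≤ 16 → i=6, swap nums[6],nums[7] → [4,11,14,7,12,5,6,17,3,10,16]
j=8: nums[8]=3 ≤ 16 → i=7, swap nums[7],nums[8] → [4,11,14,7,12,5,6,3,17,10,16]
j=9: nums[9]=10 ≤ 16 → i=8, swap nums[8],nums[9] → [4,11,14,7,12,5,6,3,10,17,16]
final swap nums[9],nums[10] → [4,11,14,7,12,5,6,3,10,16,17]; return 9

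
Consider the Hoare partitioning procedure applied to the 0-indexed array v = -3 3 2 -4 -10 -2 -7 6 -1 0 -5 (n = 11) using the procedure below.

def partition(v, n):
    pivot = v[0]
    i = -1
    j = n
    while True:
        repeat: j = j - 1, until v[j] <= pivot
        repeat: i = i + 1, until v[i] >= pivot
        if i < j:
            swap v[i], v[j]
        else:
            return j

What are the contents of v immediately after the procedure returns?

pivot = v[0] = -3; i = -1, j = 11
j→10 (v[10]=-5≤-3), i→0 (v[0]=-3≥-3); i<j, swap → -5 3 2 -4 -10 -2 -7 6 -1 0 -3
j→6 (v[6]=-7≤-3), i→1 (v[1]=3≥-3); i<j, swap → -5 -7 2 -4 -10 -2 3 6 -1 0 -3
j→4 (v[4]=-10≤-3), i→2 (v[2]=2≥-3); i<j, swap → -5 -7 -10 -4 2 -2 3 6 -1 0 -3
j→3, i→4; i≥j, return j=3. v = -5 -7 -10 -4 2 -2 3 6 -1 0 -3

-5 -7 -10 -4 2 -2 3 6 -1 0 -3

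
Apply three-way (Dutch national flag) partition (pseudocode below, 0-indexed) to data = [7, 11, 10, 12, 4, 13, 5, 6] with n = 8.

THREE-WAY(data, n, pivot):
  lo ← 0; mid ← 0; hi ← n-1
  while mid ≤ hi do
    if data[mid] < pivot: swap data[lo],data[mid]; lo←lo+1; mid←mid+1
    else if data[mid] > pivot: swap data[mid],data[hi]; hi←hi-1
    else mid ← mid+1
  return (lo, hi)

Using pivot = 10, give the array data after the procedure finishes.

[7, 6, 5, 4, 10, 13, 12, 11]

pivot = 10; lo=0, mid=0, hi=7
data[mid]=7<10: swap data[0],data[0]; lo=1,mid=1 → [7, 11, 10, 12, 4, 13, 5, 6]
data[mid]=11>10: swap data[1],data[7]; hi=6 → [7, 6, 10, 12, 4, 13, 5, 11]
data[mid]=6<10: swap data[1],data[1]; lo=2,mid=2 → [7, 6, 10, 12, 4, 13, 5, 11]
data[mid]=10=10: mid=3
data[mid]=12>10: swap data[3],data[6]; hi=5 → [7, 6, 10, 5, 4, 13, 12, 11]
data[mid]=5<10: swap data[2],data[3]; lo=3,mid=4 → [7, 6, 5, 10, 4, 13, 12, 11]
data[mid]=4<10: swap data[3],data[4]; lo=4,mid=5 → [7, 6, 5, 4, 10, 13, 12, 11]
data[mid]=13>10: swap data[5],data[5]; hi=4 → [7, 6, 5, 4, 10, 13, 12, 11]
end: lo=4, hi=4; data = [7, 6, 5, 4, 10, 13, 12, 11]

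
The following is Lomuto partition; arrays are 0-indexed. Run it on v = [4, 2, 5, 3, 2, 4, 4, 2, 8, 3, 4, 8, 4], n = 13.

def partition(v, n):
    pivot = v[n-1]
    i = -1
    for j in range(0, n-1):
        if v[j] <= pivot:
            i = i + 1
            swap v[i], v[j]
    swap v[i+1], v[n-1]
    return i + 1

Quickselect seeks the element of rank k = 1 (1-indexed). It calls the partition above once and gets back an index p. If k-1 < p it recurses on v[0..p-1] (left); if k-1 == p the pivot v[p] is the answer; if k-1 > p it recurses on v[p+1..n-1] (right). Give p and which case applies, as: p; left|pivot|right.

pivot=4, i=-1
j=0: 4≤4, i=0, swap(0,0) ⇒ [4, 2, 5, 3, 2, 4, 4, 2, 8, 3, 4, 8, 4]
j=1: 2≤4, i=1, swap(1,1) ⇒ [4, 2, 5, 3, 2, 4, 4, 2, 8, 3, 4, 8, 4]
j=2: 5>4, skip
j=3: 3≤4, i=2, swap(2,3) ⇒ [4, 2, 3, 5, 2, 4, 4, 2, 8, 3, 4, 8, 4]
j=4: 2≤4, i=3, swap(3,4) ⇒ [4, 2, 3, 2, 5, 4, 4, 2, 8, 3, 4, 8, 4]
j=5: 4≤4, i=4, swap(4,5) ⇒ [4, 2, 3, 2, 4, 5, 4, 2, 8, 3, 4, 8, 4]
j=6: 4≤4, i=5, swap(5,6) ⇒ [4, 2, 3, 2, 4, 4, 5, 2, 8, 3, 4, 8, 4]
j=7: 2≤4, i=6, swap(6,7) ⇒ [4, 2, 3, 2, 4, 4, 2, 5, 8, 3, 4, 8, 4]
j=8: 8>4, skip
j=9: 3≤4, i=7, swap(7,9) ⇒ [4, 2, 3, 2, 4, 4, 2, 3, 8, 5, 4, 8, 4]
j=10: 4≤4, i=8, swap(8,10) ⇒ [4, 2, 3, 2, 4, 4, 2, 3, 4, 5, 8, 8, 4]
j=11: 8>4, skip
swap(9,12) ⇒ [4, 2, 3, 2, 4, 4, 2, 3, 4, 4, 8, 8, 5]; return 9
p = 9; k-1 = 0 < 9 ⇒ left

9; left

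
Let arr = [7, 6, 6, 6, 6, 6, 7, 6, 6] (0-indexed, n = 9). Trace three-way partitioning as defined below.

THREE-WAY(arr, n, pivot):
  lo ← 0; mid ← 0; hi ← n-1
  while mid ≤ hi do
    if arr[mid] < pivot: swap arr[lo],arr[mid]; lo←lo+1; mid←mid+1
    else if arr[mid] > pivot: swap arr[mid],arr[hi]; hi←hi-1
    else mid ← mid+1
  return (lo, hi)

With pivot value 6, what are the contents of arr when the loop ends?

pivot = 6; lo=0, mid=0, hi=8
arr[mid]=7>6: swap arr[0],arr[8]; hi=7 → [6, 6, 6, 6, 6, 6, 7, 6, 7]
arr[mid]=6=6: mid=1
arr[mid]=6=6: mid=2
arr[mid]=6=6: mid=3
arr[mid]=6=6: mid=4
arr[mid]=6=6: mid=5
arr[mid]=6=6: mid=6
arr[mid]=7>6: swap arr[6],arr[7]; hi=6 → [6, 6, 6, 6, 6, 6, 6, 7, 7]
arr[mid]=6=6: mid=7
end: lo=0, hi=6; arr = [6, 6, 6, 6, 6, 6, 6, 7, 7]

[6, 6, 6, 6, 6, 6, 6, 7, 7]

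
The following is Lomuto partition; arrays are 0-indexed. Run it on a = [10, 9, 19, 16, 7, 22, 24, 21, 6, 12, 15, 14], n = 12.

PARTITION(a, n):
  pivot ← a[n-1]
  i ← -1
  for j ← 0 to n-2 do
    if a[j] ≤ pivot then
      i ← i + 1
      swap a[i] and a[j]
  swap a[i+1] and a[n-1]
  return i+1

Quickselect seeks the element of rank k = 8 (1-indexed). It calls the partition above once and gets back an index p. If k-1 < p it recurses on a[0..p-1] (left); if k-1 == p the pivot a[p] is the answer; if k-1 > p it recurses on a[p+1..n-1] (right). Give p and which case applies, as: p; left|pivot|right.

pivot = a[11] = 14; i = -1
j=0: a[0]=10 ≤ 14 → i=0, swap a[0],a[0] (no change) → [10, 9, 19, 16, 7, 22, 24, 21, 6, 12, 15, 14]
j=1: a[1]=9 ≤ 14 → i=1, swap a[1],a[1] (no change) → [10, 9, 19, 16, 7, 22, 24, 21, 6, 12, 15, 14]
j=2: a[2]=19 > 14 → no swap
j=3: a[3]=16 > 14 → no swap
j=4: a[4]=7 ≤ 14 → i=2, swap a[2],a[4] → [10, 9, 7, 16, 19, 22, 24, 21, 6, 12, 15, 14]
j=5: a[5]=22 > 14 → no swap
j=6: a[6]=24 > 14 → no swap
j=7: a[7]=21 > 14 → no swap
j=8: a[8]=6 ≤ 14 → i=3, swap a[3],a[8] → [10, 9, 7, 6, 19, 22, 24, 21, 16, 12, 15, 14]
j=9: a[9]=12 ≤ 14 → i=4, swap a[4],a[9] → [10, 9, 7, 6, 12, 22, 24, 21, 16, 19, 15, 14]
j=10: a[10]=15 > 14 → no swap
final swap a[5],a[11] → [10, 9, 7, 6, 12, 14, 24, 21, 16, 19, 15, 22]; return 5
p = 5; k-1 = 7 > 5 ⇒ right

5; right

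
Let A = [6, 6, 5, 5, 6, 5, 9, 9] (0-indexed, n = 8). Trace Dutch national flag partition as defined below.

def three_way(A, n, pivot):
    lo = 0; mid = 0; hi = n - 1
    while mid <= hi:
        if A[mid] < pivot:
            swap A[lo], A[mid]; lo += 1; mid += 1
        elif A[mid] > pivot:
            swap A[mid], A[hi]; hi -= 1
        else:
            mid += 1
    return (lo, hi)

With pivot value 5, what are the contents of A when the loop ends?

pivot = 5; lo=0, mid=0, hi=7
A[mid]=6>5: swap A[0],A[7]; hi=6 → [9, 6, 5, 5, 6, 5, 9, 6]
A[mid]=9>5: swap A[0],A[6]; hi=5 → [9, 6, 5, 5, 6, 5, 9, 6]
A[mid]=9>5: swap A[0],A[5]; hi=4 → [5, 6, 5, 5, 6, 9, 9, 6]
A[mid]=5=5: mid=1
A[mid]=6>5: swap A[1],A[4]; hi=3 → [5, 6, 5, 5, 6, 9, 9, 6]
A[mid]=6>5: swap A[1],A[3]; hi=2 → [5, 5, 5, 6, 6, 9, 9, 6]
A[mid]=5=5: mid=2
A[mid]=5=5: mid=3
end: lo=0, hi=2; A = [5, 5, 5, 6, 6, 9, 9, 6]

[5, 5, 5, 6, 6, 9, 9, 6]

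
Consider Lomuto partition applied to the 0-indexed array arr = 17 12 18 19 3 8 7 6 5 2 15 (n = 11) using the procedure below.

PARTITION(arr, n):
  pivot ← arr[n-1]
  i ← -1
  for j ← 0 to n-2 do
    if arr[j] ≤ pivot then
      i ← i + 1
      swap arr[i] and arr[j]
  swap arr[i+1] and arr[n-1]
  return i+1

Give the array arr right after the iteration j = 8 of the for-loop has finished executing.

12 3 8 7 6 5 19 17 18 2 15

pivot = arr[10] = 15; i = -1
j=0: arr[0]=17 > 15 → no swap
j=1: arr[1]=12 ≤ 15 → i=0, swap arr[0],arr[1] → 12 17 18 19 3 8 7 6 5 2 15
j=2: arr[2]=18 > 15 → no swap
j=3: arr[3]=19 > 15 → no swap
j=4: arr[4]=3 ≤ 15 → i=1, swap arr[1],arr[4] → 12 3 18 19 17 8 7 6 5 2 15
j=5: arr[5]=8 ≤ 15 → i=2, swap arr[2],arr[5] → 12 3 8 19 17 18 7 6 5 2 15
j=6: arr[6]=7 ≤ 15 → i=3, swap arr[3],arr[6] → 12 3 8 7 17 18 19 6 5 2 15
j=7: arr[7]=6 ≤ 15 → i=4, swap arr[4],arr[7] → 12 3 8 7 6 18 19 17 5 2 15
j=8: arr[8]=5 ≤ 15 → i=5, swap arr[5],arr[8] → 12 3 8 7 6 5 19 17 18 2 15
(after j=8) arr = 12 3 8 7 6 5 19 17 18 2 15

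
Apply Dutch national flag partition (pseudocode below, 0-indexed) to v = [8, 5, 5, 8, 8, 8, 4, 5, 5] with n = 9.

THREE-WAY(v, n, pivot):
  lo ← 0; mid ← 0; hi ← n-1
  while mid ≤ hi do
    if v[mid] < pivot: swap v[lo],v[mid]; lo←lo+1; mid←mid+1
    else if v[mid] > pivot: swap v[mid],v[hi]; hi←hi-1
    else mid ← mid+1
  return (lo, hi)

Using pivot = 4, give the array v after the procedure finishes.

[4, 5, 8, 8, 8, 5, 5, 5, 8]

pivot = 4; lo=0, mid=0, hi=8
v[mid]=8>4: swap v[0],v[8]; hi=7 → [5, 5, 5, 8, 8, 8, 4, 5, 8]
v[mid]=5>4: swap v[0],v[7]; hi=6 → [5, 5, 5, 8, 8, 8, 4, 5, 8]
v[mid]=5>4: swap v[0],v[6]; hi=5 → [4, 5, 5, 8, 8, 8, 5, 5, 8]
v[mid]=4=4: mid=1
v[mid]=5>4: swap v[1],v[5]; hi=4 → [4, 8, 5, 8, 8, 5, 5, 5, 8]
v[mid]=8>4: swap v[1],v[4]; hi=3 → [4, 8, 5, 8, 8, 5, 5, 5, 8]
v[mid]=8>4: swap v[1],v[3]; hi=2 → [4, 8, 5, 8, 8, 5, 5, 5, 8]
v[mid]=8>4: swap v[1],v[2]; hi=1 → [4, 5, 8, 8, 8, 5, 5, 5, 8]
v[mid]=5>4: swap v[1],v[1]; hi=0 → [4, 5, 8, 8, 8, 5, 5, 5, 8]
end: lo=0, hi=0; v = [4, 5, 8, 8, 8, 5, 5, 5, 8]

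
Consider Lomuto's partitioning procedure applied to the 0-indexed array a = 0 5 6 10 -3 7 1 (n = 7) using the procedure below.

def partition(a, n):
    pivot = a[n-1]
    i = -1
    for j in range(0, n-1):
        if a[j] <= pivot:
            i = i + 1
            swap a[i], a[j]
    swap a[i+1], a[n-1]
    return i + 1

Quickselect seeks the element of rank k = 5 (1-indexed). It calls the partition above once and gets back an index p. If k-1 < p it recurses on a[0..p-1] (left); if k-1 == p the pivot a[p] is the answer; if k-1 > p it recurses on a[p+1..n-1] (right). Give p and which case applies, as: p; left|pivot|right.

2; right

pivot = a[6] = 1; i = -1
j=0: a[0]=0 ≤ 1 → i=0, swap a[0],a[0] (no change) → 0 5 6 10 -3 7 1
j=1: a[1]=5 > 1 → no swap
j=2: a[2]=6 > 1 → no swap
j=3: a[3]=10 > 1 → no swap
j=4: a[4]=-3 ≤ 1 → i=1, swap a[1],a[4] → 0 -3 6 10 5 7 1
j=5: a[5]=7 > 1 → no swap
final swap a[2],a[6] → 0 -3 1 10 5 7 6; return 2
p = 2; k-1 = 4 > 2 ⇒ right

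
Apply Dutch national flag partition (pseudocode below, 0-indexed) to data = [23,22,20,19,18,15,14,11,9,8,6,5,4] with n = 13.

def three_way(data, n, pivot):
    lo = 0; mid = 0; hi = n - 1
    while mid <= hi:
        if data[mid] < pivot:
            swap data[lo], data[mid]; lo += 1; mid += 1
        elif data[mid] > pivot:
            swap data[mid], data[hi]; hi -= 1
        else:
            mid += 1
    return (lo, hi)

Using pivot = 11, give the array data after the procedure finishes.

lo=0 mid=0 hi=12
23>11: swap(0,12), hi=11 ⇒ [4,22,20,19,18,15,14,11,9,8,6,5,23]
4<11: swap(0,0), lo=1 mid=1 ⇒ [4,22,20,19,18,15,14,11,9,8,6,5,23]
22>11: swap(1,11), hi=10 ⇒ [4,5,20,19,18,15,14,11,9,8,6,22,23]
5<11: swap(1,1), lo=2 mid=2 ⇒ [4,5,20,19,18,15,14,11,9,8,6,22,23]
20>11: swap(2,10), hi=9 ⇒ [4,5,6,19,18,15,14,11,9,8,20,22,23]
6<11: swap(2,2), lo=3 mid=3 ⇒ [4,5,6,19,18,15,14,11,9,8,20,22,23]
19>11: swap(3,9), hi=8 ⇒ [4,5,6,8,18,15,14,11,9,19,20,22,23]
8<11: swap(3,3), lo=4 mid=4 ⇒ [4,5,6,8,18,15,14,11,9,19,20,22,23]
18>11: swap(4,8), hi=7 ⇒ [4,5,6,8,9,15,14,11,18,19,20,22,23]
9<11: swap(4,4), lo=5 mid=5 ⇒ [4,5,6,8,9,15,14,11,18,19,20,22,23]
15>11: swap(5,7), hi=6 ⇒ [4,5,6,8,9,11,14,15,18,19,20,22,23]
11=11: mid=6
14>11: swap(6,6), hi=5 ⇒ [4,5,6,8,9,11,14,15,18,19,20,22,23]
done. lo=5 hi=5; data=[4,5,6,8,9,11,14,15,18,19,20,22,23]

[4,5,6,8,9,11,14,15,18,19,20,22,23]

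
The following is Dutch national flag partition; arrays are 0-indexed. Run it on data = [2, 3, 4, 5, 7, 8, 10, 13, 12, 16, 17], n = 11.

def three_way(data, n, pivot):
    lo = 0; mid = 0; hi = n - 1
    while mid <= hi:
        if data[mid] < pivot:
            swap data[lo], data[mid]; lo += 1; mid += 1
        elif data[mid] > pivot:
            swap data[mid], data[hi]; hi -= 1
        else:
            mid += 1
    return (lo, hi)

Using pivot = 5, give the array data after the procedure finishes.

pivot = 5; lo=0, mid=0, hi=10
data[mid]=2<5: swap data[0],data[0]; lo=1,mid=1 → [2, 3, 4, 5, 7, 8, 10, 13, 12, 16, 17]
data[mid]=3<5: swap data[1],data[1]; lo=2,mid=2 → [2, 3, 4, 5, 7, 8, 10, 13, 12, 16, 17]
data[mid]=4<5: swap data[2],data[2]; lo=3,mid=3 → [2, 3, 4, 5, 7, 8, 10, 13, 12, 16, 17]
data[mid]=5=5: mid=4
data[mid]=7>5: swap data[4],data[10]; hi=9 → [2, 3, 4, 5, 17, 8, 10, 13, 12, 16, 7]
data[mid]=17>5: swap data[4],data[9]; hi=8 → [2, 3, 4, 5, 16, 8, 10, 13, 12, 17, 7]
data[mid]=16>5: swap data[4],data[8]; hi=7 → [2, 3, 4, 5, 12, 8, 10, 13, 16, 17, 7]
data[mid]=12>5: swap data[4],data[7]; hi=6 → [2, 3, 4, 5, 13, 8, 10, 12, 16, 17, 7]
data[mid]=13>5: swap data[4],data[6]; hi=5 → [2, 3, 4, 5, 10, 8, 13, 12, 16, 17, 7]
data[mid]=10>5: swap data[4],data[5]; hi=4 → [2, 3, 4, 5, 8, 10, 13, 12, 16, 17, 7]
data[mid]=8>5: swap data[4],data[4]; hi=3 → [2, 3, 4, 5, 8, 10, 13, 12, 16, 17, 7]
end: lo=3, hi=3; data = [2, 3, 4, 5, 8, 10, 13, 12, 16, 17, 7]

[2, 3, 4, 5, 8, 10, 13, 12, 16, 17, 7]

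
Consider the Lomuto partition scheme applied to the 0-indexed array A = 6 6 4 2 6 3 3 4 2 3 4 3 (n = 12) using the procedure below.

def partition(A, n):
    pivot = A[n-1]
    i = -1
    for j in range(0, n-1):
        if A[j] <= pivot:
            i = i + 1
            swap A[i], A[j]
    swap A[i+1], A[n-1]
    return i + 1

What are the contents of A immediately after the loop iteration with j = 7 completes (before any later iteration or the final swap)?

pivot=3, i=-1
j=0: 6>3, skip
j=1: 6>3, skip
j=2: 4>3, skip
j=3: 2≤3, i=0, swap(0,3) ⇒ 2 6 4 6 6 3 3 4 2 3 4 3
j=4: 6>3, skip
j=5: 3≤3, i=1, swap(1,5) ⇒ 2 3 4 6 6 6 3 4 2 3 4 3
j=6: 3≤3, i=2, swap(2,6) ⇒ 2 3 3 6 6 6 4 4 2 3 4 3
j=7: 4>3, skip
(after j=7) A = 2 3 3 6 6 6 4 4 2 3 4 3

2 3 3 6 6 6 4 4 2 3 4 3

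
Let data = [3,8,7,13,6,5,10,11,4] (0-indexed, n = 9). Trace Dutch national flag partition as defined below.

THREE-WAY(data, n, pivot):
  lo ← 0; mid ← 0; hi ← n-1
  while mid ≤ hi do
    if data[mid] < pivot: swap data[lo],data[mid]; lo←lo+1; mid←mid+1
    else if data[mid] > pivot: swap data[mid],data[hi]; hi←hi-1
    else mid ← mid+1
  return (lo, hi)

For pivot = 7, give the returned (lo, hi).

(4, 4)

lo=0 mid=0 hi=8
3<7: swap(0,0), lo=1 mid=1 ⇒ [3,8,7,13,6,5,10,11,4]
8>7: swap(1,8), hi=7 ⇒ [3,4,7,13,6,5,10,11,8]
4<7: swap(1,1), lo=2 mid=2 ⇒ [3,4,7,13,6,5,10,11,8]
7=7: mid=3
13>7: swap(3,7), hi=6 ⇒ [3,4,7,11,6,5,10,13,8]
11>7: swap(3,6), hi=5 ⇒ [3,4,7,10,6,5,11,13,8]
10>7: swap(3,5), hi=4 ⇒ [3,4,7,5,6,10,11,13,8]
5<7: swap(2,3), lo=3 mid=4 ⇒ [3,4,5,7,6,10,11,13,8]
6<7: swap(3,4), lo=4 mid=5 ⇒ [3,4,5,6,7,10,11,13,8]
done. lo=4 hi=4; data=[3,4,5,6,7,10,11,13,8]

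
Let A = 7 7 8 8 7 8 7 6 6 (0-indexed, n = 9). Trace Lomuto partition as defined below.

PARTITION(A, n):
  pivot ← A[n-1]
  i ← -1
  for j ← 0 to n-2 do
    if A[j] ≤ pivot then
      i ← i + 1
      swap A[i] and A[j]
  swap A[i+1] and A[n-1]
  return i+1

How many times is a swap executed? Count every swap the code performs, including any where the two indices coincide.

pivot = A[8] = 6; i = -1
j=0: A[0]=7 > 6 → no swap
j=1: A[1]=7 > 6 → no swap
j=2: A[2]=8 > 6 → no swap
j=3: A[3]=8 > 6 → no swap
j=4: A[4]=7 > 6 → no swap
j=5: A[5]=8 > 6 → no swap
j=6: A[6]=7 > 6 → no swap
j=7: A[7]=6 ≤ 6 → i=0, swap A[0],A[7] → 6 7 8 8 7 8 7 7 6
final swap A[1],A[8] → 6 6 8 8 7 8 7 7 7; return 1

2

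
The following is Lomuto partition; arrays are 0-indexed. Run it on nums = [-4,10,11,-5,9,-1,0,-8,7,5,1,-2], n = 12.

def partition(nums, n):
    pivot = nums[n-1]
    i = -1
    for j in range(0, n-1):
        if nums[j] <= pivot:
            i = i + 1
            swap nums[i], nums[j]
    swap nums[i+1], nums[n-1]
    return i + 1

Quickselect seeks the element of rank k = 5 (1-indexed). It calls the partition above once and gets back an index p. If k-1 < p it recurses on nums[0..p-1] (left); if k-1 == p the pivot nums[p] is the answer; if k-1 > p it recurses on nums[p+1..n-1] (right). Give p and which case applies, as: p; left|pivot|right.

pivot = nums[11] = -2; i = -1
j=0: nums[0]=-4 ≤ -2 → i=0, swap nums[0],nums[0] (no change) → [-4,10,11,-5,9,-1,0,-8,7,5,1,-2]
j=1: nums[1]=10 > -2 → no swap
j=2: nums[2]=11 > -2 → no swap
j=3: nums[3]=-5 ≤ -2 → i=1, swap nums[1],nums[3] → [-4,-5,11,10,9,-1,0,-8,7,5,1,-2]
j=4: nums[4]=9 > -2 → no swap
j=5: nums[5]=-1 > -2 → no swap
j=6: nums[6]=0 > -2 → no swap
j=7: nums[7]=-8 ≤ -2 → i=2, swap nums[2],nums[7] → [-4,-5,-8,10,9,-1,0,11,7,5,1,-2]
j=8: nums[8]=7 > -2 → no swap
j=9: nums[9]=5 > -2 → no swap
j=10: nums[10]=1 > -2 → no swap
final swap nums[3],nums[11] → [-4,-5,-8,-2,9,-1,0,11,7,5,1,10]; return 3
p = 3; k-1 = 4 > 3 ⇒ right

3; right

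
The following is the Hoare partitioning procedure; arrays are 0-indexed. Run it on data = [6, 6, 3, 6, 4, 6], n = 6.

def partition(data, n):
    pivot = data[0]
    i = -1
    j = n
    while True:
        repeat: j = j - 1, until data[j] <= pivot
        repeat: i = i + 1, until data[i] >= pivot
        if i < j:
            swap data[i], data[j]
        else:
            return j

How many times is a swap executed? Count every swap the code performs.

2

pivot=6
j stops at 5 (6), i stops at 0 (6); swap ⇒ [6, 6, 3, 6, 4, 6]
j stops at 4 (4), i stops at 1 (6); swap ⇒ [6, 4, 3, 6, 6, 6]
j stops at 3, i stops at 3; i≥j ⇒ return 3. data=[6, 4, 3, 6, 6, 6]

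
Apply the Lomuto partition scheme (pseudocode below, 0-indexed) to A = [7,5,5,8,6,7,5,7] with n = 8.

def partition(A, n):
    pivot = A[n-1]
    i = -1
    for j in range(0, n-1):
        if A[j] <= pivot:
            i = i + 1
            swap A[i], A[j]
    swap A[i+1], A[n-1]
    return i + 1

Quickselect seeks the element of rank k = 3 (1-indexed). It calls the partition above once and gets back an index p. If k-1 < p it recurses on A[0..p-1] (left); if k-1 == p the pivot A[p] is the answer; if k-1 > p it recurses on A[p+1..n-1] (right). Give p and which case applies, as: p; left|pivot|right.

pivot = A[7] = 7; i = -1
j=0: A[0]=7 ≤ 7 → i=0, swap A[0],A[0] (no change) → [7,5,5,8,6,7,5,7]
j=1: A[1]=5 ≤ 7 → i=1, swap A[1],A[1] (no change) → [7,5,5,8,6,7,5,7]
j=2: A[2]=5 ≤ 7 → i=2, swap A[2],A[2] (no change) → [7,5,5,8,6,7,5,7]
j=3: A[3]=8 > 7 → no swap
j=4: A[4]=6 ≤ 7 → i=3, swap A[3],A[4] → [7,5,5,6,8,7,5,7]
j=5: A[5]=7 ≤ 7 → i=4, swap A[4],A[5] → [7,5,5,6,7,8,5,7]
j=6: A[6]=5 ≤ 7 → i=5, swap A[5],A[6] → [7,5,5,6,7,5,8,7]
final swap A[6],A[7] → [7,5,5,6,7,5,7,8]; return 6
p = 6; k-1 = 2 < 6 ⇒ left

6; left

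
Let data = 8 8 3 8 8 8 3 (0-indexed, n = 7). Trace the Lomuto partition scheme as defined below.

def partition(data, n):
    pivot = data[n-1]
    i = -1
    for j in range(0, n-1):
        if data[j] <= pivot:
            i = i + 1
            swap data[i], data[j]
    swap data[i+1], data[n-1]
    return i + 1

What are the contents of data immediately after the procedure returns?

pivot=3, i=-1
j=0: 8>3, skip
j=1: 8>3, skip
j=2: 3≤3, i=0, swap(0,2) ⇒ 3 8 8 8 8 8 3
j=3: 8>3, skip
j=4: 8>3, skip
j=5: 8>3, skip
swap(1,6) ⇒ 3 3 8 8 8 8 8; return 1

3 3 8 8 8 8 8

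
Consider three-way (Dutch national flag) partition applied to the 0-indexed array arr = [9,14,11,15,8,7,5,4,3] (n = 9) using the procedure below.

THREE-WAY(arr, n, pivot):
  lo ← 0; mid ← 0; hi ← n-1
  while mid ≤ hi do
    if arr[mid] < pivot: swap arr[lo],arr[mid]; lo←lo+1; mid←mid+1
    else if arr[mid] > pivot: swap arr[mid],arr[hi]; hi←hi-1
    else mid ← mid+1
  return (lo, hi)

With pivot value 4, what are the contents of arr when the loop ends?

[3,4,15,8,7,5,11,14,9]

lo=0 mid=0 hi=8
9>4: swap(0,8), hi=7 ⇒ [3,14,11,15,8,7,5,4,9]
3<4: swap(0,0), lo=1 mid=1 ⇒ [3,14,11,15,8,7,5,4,9]
14>4: swap(1,7), hi=6 ⇒ [3,4,11,15,8,7,5,14,9]
4=4: mid=2
11>4: swap(2,6), hi=5 ⇒ [3,4,5,15,8,7,11,14,9]
5>4: swap(2,5), hi=4 ⇒ [3,4,7,15,8,5,11,14,9]
7>4: swap(2,4), hi=3 ⇒ [3,4,8,15,7,5,11,14,9]
8>4: swap(2,3), hi=2 ⇒ [3,4,15,8,7,5,11,14,9]
15>4: swap(2,2), hi=1 ⇒ [3,4,15,8,7,5,11,14,9]
done. lo=1 hi=1; arr=[3,4,15,8,7,5,11,14,9]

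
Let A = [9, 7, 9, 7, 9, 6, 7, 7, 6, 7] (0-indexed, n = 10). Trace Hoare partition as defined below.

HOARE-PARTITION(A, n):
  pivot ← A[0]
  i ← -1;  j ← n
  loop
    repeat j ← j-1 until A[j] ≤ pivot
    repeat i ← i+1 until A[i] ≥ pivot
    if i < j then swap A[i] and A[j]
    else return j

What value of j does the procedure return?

6

pivot=9
j stops at 9 (7), i stops at 0 (9); swap ⇒ [7, 7, 9, 7, 9, 6, 7, 7, 6, 9]
j stops at 8 (6), i stops at 2 (9); swap ⇒ [7, 7, 6, 7, 9, 6, 7, 7, 9, 9]
j stops at 7 (7), i stops at 4 (9); swap ⇒ [7, 7, 6, 7, 7, 6, 7, 9, 9, 9]
j stops at 6, i stops at 7; i≥j ⇒ return 6. A=[7, 7, 6, 7, 7, 6, 7, 9, 9, 9]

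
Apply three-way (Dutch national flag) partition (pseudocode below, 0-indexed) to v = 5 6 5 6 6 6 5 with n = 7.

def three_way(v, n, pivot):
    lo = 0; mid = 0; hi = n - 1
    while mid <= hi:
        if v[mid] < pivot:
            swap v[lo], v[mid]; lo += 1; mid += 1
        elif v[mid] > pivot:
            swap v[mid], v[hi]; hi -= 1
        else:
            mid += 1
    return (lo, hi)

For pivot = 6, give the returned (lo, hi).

(3, 6)

lo=0 mid=0 hi=6
5<6: swap(0,0), lo=1 mid=1 ⇒ 5 6 5 6 6 6 5
6=6: mid=2
5<6: swap(1,2), lo=2 mid=3 ⇒ 5 5 6 6 6 6 5
6=6: mid=4
6=6: mid=5
6=6: mid=6
5<6: swap(2,6), lo=3 mid=7 ⇒ 5 5 5 6 6 6 6
done. lo=3 hi=6; v=5 5 5 6 6 6 6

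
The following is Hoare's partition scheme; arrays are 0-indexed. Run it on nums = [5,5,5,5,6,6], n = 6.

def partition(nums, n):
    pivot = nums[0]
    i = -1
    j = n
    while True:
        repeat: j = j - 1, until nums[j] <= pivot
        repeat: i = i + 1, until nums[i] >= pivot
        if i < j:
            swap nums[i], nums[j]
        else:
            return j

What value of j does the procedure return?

1

pivot=5
j stops at 3 (5), i stops at 0 (5); swap ⇒ [5,5,5,5,6,6]
j stops at 2 (5), i stops at 1 (5); swap ⇒ [5,5,5,5,6,6]
j stops at 1, i stops at 2; i≥j ⇒ return 1. nums=[5,5,5,5,6,6]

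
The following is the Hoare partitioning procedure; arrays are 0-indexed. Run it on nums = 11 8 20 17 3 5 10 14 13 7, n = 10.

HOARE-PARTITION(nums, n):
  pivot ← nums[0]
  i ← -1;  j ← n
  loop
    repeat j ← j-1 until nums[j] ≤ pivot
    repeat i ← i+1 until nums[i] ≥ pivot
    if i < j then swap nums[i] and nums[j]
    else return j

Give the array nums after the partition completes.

7 8 10 5 3 17 20 14 13 11

pivot = nums[0] = 11; i = -1, j = 10
j→9 (nums[9]=7≤11), i→0 (nums[0]=11≥11); i<j, swap → 7 8 20 17 3 5 10 14 13 11
j→6 (nums[6]=10≤11), i→2 (nums[2]=20≥11); i<j, swap → 7 8 10 17 3 5 20 14 13 11
j→5 (nums[5]=5≤11), i→3 (nums[3]=17≥11); i<j, swap → 7 8 10 5 3 17 20 14 13 11
j→4, i→5; i≥j, return j=4. nums = 7 8 10 5 3 17 20 14 13 11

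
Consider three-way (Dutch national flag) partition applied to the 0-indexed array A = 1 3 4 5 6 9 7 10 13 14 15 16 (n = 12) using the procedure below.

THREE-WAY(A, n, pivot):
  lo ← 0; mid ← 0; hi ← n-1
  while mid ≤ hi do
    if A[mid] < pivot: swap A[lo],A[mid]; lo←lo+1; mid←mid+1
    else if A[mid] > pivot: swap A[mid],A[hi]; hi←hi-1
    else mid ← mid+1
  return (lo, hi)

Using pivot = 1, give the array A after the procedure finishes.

1 4 5 6 9 7 10 13 14 15 16 3

lo=0 mid=0 hi=11
1=1: mid=1
3>1: swap(1,11), hi=10 ⇒ 1 16 4 5 6 9 7 10 13 14 15 3
16>1: swap(1,10), hi=9 ⇒ 1 15 4 5 6 9 7 10 13 14 16 3
15>1: swap(1,9), hi=8 ⇒ 1 14 4 5 6 9 7 10 13 15 16 3
14>1: swap(1,8), hi=7 ⇒ 1 13 4 5 6 9 7 10 14 15 16 3
13>1: swap(1,7), hi=6 ⇒ 1 10 4 5 6 9 7 13 14 15 16 3
10>1: swap(1,6), hi=5 ⇒ 1 7 4 5 6 9 10 13 14 15 16 3
7>1: swap(1,5), hi=4 ⇒ 1 9 4 5 6 7 10 13 14 15 16 3
9>1: swap(1,4), hi=3 ⇒ 1 6 4 5 9 7 10 13 14 15 16 3
6>1: swap(1,3), hi=2 ⇒ 1 5 4 6 9 7 10 13 14 15 16 3
5>1: swap(1,2), hi=1 ⇒ 1 4 5 6 9 7 10 13 14 15 16 3
4>1: swap(1,1), hi=0 ⇒ 1 4 5 6 9 7 10 13 14 15 16 3
done. lo=0 hi=0; A=1 4 5 6 9 7 10 13 14 15 16 3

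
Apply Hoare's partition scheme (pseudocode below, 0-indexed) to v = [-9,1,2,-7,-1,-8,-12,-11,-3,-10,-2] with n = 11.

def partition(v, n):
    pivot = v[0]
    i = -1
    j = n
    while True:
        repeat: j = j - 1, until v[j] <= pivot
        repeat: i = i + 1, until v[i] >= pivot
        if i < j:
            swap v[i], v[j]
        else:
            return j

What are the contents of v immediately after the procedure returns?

[-10,-11,-12,-7,-1,-8,2,1,-3,-9,-2]

pivot = v[0] = -9; i = -1, j = 11
j→9 (v[9]=-10≤-9), i→0 (v[0]=-9≥-9); i<j, swap → [-10,1,2,-7,-1,-8,-12,-11,-3,-9,-2]
j→7 (v[7]=-11≤-9), i→1 (v[1]=1≥-9); i<j, swap → [-10,-11,2,-7,-1,-8,-12,1,-3,-9,-2]
j→6 (v[6]=-12≤-9), i→2 (v[2]=2≥-9); i<j, swap → [-10,-11,-12,-7,-1,-8,2,1,-3,-9,-2]
j→2, i→3; i≥j, return j=2. v = [-10,-11,-12,-7,-1,-8,2,1,-3,-9,-2]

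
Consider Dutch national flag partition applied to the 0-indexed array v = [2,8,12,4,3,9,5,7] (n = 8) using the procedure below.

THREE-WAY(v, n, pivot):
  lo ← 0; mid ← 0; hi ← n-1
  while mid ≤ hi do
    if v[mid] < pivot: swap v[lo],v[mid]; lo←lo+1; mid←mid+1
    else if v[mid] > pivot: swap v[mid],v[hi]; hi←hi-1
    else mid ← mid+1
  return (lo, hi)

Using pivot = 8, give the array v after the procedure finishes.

pivot = 8; lo=0, mid=0, hi=7
v[mid]=2<8: swap v[0],v[0]; lo=1,mid=1 → [2,8,12,4,3,9,5,7]
v[mid]=8=8: mid=2
v[mid]=12>8: swap v[2],v[7]; hi=6 → [2,8,7,4,3,9,5,12]
v[mid]=7<8: swap v[1],v[2]; lo=2,mid=3 → [2,7,8,4,3,9,5,12]
v[mid]=4<8: swap v[2],v[3]; lo=3,mid=4 → [2,7,4,8,3,9,5,12]
v[mid]=3<8: swap v[3],v[4]; lo=4,mid=5 → [2,7,4,3,8,9,5,12]
v[mid]=9>8: swap v[5],v[6]; hi=5 → [2,7,4,3,8,5,9,12]
v[mid]=5<8: swap v[4],v[5]; lo=5,mid=6 → [2,7,4,3,5,8,9,12]
end: lo=5, hi=5; v = [2,7,4,3,5,8,9,12]

[2,7,4,3,5,8,9,12]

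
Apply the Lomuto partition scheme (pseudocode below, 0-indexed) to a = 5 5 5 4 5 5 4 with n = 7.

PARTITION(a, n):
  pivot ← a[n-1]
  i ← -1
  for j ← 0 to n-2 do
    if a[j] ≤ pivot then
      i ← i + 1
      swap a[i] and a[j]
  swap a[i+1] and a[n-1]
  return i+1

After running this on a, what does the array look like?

pivot = a[6] = 4; i = -1
j=0: a[0]=5 > 4 → no swap
j=1: a[1]=5 > 4 → no swap
j=2: a[2]=5 > 4 → no swap
j=3: a[3]=4 ≤ 4 → i=0, swap a[0],a[3] → 4 5 5 5 5 5 4
j=4: a[4]=5 > 4 → no swap
j=5: a[5]=5 > 4 → no swap
final swap a[1],a[6] → 4 4 5 5 5 5 5; return 1

4 4 5 5 5 5 5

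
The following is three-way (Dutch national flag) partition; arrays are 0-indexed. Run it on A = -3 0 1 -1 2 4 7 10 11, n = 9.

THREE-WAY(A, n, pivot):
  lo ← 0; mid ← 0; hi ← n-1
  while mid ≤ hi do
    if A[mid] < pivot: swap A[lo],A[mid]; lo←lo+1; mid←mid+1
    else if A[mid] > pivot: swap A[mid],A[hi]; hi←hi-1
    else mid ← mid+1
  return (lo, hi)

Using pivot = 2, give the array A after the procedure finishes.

pivot = 2; lo=0, mid=0, hi=8
A[mid]=-3<2: swap A[0],A[0]; lo=1,mid=1 → -3 0 1 -1 2 4 7 10 11
A[mid]=0<2: swap A[1],A[1]; lo=2,mid=2 → -3 0 1 -1 2 4 7 10 11
A[mid]=1<2: swap A[2],A[2]; lo=3,mid=3 → -3 0 1 -1 2 4 7 10 11
A[mid]=-1<2: swap A[3],A[3]; lo=4,mid=4 → -3 0 1 -1 2 4 7 10 11
A[mid]=2=2: mid=5
A[mid]=4>2: swap A[5],A[8]; hi=7 → -3 0 1 -1 2 11 7 10 4
A[mid]=11>2: swap A[5],A[7]; hi=6 → -3 0 1 -1 2 10 7 11 4
A[mid]=10>2: swap A[5],A[6]; hi=5 → -3 0 1 -1 2 7 10 11 4
A[mid]=7>2: swap A[5],A[5]; hi=4 → -3 0 1 -1 2 7 10 11 4
end: lo=4, hi=4; A = -3 0 1 -1 2 7 10 11 4

-3 0 1 -1 2 7 10 11 4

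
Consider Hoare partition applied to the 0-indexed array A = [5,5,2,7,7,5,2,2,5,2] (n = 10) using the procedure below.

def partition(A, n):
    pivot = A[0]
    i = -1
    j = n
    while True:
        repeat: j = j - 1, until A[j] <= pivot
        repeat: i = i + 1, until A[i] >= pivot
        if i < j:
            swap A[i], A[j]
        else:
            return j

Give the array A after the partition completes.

pivot = A[0] = 5; i = -1, j = 10
j→9 (A[9]=2≤5), i→0 (A[0]=5≥5); i<j, swap → [2,5,2,7,7,5,2,2,5,5]
j→8 (A[8]=5≤5), i→1 (A[1]=5≥5); i<j, swap → [2,5,2,7,7,5,2,2,5,5]
j→7 (A[7]=2≤5), i→3 (A[3]=7≥5); i<j, swap → [2,5,2,2,7,5,2,7,5,5]
j→6 (A[6]=2≤5), i→4 (A[4]=7≥5); i<j, swap → [2,5,2,2,2,5,7,7,5,5]
j→5, i→5; i≥j, return j=5. A = [2,5,2,2,2,5,7,7,5,5]

[2,5,2,2,2,5,7,7,5,5]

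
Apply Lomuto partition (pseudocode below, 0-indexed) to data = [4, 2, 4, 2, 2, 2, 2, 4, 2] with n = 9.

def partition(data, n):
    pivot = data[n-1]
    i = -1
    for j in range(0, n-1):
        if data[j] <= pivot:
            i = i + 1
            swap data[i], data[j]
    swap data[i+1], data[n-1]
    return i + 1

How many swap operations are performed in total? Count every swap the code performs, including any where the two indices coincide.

6

pivot = data[8] = 2; i = -1
j=0: data[0]=4 > 2 → no swap
j=1: data[1]=2 ≤ 2 → i=0, swap data[0],data[1] → [2, 4, 4, 2, 2, 2, 2, 4, 2]
j=2: data[2]=4 > 2 → no swap
j=3: data[3]=2 ≤ 2 → i=1, swap data[1],data[3] → [2, 2, 4, 4, 2, 2, 2, 4, 2]
j=4: data[4]=2 ≤ 2 → i=2, swap data[2],data[4] → [2, 2, 2, 4, 4, 2, 2, 4, 2]
j=5: data[5]=2 ≤ 2 → i=3, swap data[3],data[5] → [2, 2, 2, 2, 4, 4, 2, 4, 2]
j=6: data[6]=2 ≤ 2 → i=4, swap data[4],data[6] → [2, 2, 2, 2, 2, 4, 4, 4, 2]
j=7: data[7]=4 > 2 → no swap
final swap data[5],data[8] → [2, 2, 2, 2, 2, 2, 4, 4, 4]; return 5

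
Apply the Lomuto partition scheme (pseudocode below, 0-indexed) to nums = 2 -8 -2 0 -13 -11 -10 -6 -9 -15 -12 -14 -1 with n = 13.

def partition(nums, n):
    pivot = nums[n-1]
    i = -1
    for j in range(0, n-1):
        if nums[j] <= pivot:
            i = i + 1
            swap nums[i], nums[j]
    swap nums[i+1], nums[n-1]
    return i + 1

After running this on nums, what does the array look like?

-8 -2 -13 -11 -10 -6 -9 -15 -12 -14 -1 0 2

pivot=-1, i=-1
j=0: 2>-1, skip
j=1: -8≤-1, i=0, swap(0,1) ⇒ -8 2 -2 0 -13 -11 -10 -6 -9 -15 -12 -14 -1
j=2: -2≤-1, i=1, swap(1,2) ⇒ -8 -2 2 0 -13 -11 -10 -6 -9 -15 -12 -14 -1
j=3: 0>-1, skip
j=4: -13≤-1, i=2, swap(2,4) ⇒ -8 -2 -13 0 2 -11 -10 -6 -9 -15 -12 -14 -1
j=5: -11≤-1, i=3, swap(3,5) ⇒ -8 -2 -13 -11 2 0 -10 -6 -9 -15 -12 -14 -1
j=6: -10≤-1, i=4, swap(4,6) ⇒ -8 -2 -13 -11 -10 0 2 -6 -9 -15 -12 -14 -1
j=7: -6≤-1, i=5, swap(5,7) ⇒ -8 -2 -13 -11 -10 -6 2 0 -9 -15 -12 -14 -1
j=8: -9≤-1, i=6, swap(6,8) ⇒ -8 -2 -13 -11 -10 -6 -9 0 2 -15 -12 -14 -1
j=9: -15≤-1, i=7, swap(7,9) ⇒ -8 -2 -13 -11 -10 -6 -9 -15 2 0 -12 -14 -1
j=10: -12≤-1, i=8, swap(8,10) ⇒ -8 -2 -13 -11 -10 -6 -9 -15 -12 0 2 -14 -1
j=11: -14≤-1, i=9, swap(9,11) ⇒ -8 -2 -13 -11 -10 -6 -9 -15 -12 -14 2 0 -1
swap(10,12) ⇒ -8 -2 -13 -11 -10 -6 -9 -15 -12 -14 -1 0 2; return 10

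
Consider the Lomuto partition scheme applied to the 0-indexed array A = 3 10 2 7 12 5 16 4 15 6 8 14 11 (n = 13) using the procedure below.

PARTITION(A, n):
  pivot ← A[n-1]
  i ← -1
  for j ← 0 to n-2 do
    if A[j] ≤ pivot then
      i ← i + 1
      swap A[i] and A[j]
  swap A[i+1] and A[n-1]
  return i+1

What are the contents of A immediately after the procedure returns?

3 10 2 7 5 4 6 8 11 16 12 14 15

pivot=11, i=-1
j=0: 3≤11, i=0, swap(0,0) ⇒ 3 10 2 7 12 5 16 4 15 6 8 14 11
j=1: 10≤11, i=1, swap(1,1) ⇒ 3 10 2 7 12 5 16 4 15 6 8 14 11
j=2: 2≤11, i=2, swap(2,2) ⇒ 3 10 2 7 12 5 16 4 15 6 8 14 11
j=3: 7≤11, i=3, swap(3,3) ⇒ 3 10 2 7 12 5 16 4 15 6 8 14 11
j=4: 12>11, skip
j=5: 5≤11, i=4, swap(4,5) ⇒ 3 10 2 7 5 12 16 4 15 6 8 14 11
j=6: 16>11, skip
j=7: 4≤11, i=5, swap(5,7) ⇒ 3 10 2 7 5 4 16 12 15 6 8 14 11
j=8: 15>11, skip
j=9: 6≤11, i=6, swap(6,9) ⇒ 3 10 2 7 5 4 6 12 15 16 8 14 11
j=10: 8≤11, i=7, swap(7,10) ⇒ 3 10 2 7 5 4 6 8 15 16 12 14 11
j=11: 14>11, skip
swap(8,12) ⇒ 3 10 2 7 5 4 6 8 11 16 12 14 15; return 8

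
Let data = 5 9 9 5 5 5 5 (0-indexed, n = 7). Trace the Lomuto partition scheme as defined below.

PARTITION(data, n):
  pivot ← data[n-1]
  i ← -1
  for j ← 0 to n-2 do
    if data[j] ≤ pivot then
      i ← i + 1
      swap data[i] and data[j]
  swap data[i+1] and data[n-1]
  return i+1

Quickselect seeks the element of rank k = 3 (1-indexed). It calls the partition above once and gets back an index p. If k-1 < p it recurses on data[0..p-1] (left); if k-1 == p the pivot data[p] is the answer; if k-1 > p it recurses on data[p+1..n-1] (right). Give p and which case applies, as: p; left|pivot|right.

pivot = data[6] = 5; i = -1
j=0: data[0]=5 ≤ 5 → i=0, swap data[0],data[0] (no change) → 5 9 9 5 5 5 5
j=1: data[1]=9 > 5 → no swap
j=2: data[2]=9 > 5 → no swap
j=3: data[3]=5 ≤ 5 → i=1, swap data[1],data[3] → 5 5 9 9 5 5 5
j=4: data[4]=5 ≤ 5 → i=2, swap data[2],data[4] → 5 5 5 9 9 5 5
j=5: data[5]=5 ≤ 5 → i=3, swap data[3],data[5] → 5 5 5 5 9 9 5
final swap data[4],data[6] → 5 5 5 5 5 9 9; return 4
p = 4; k-1 = 2 < 4 ⇒ left

4; left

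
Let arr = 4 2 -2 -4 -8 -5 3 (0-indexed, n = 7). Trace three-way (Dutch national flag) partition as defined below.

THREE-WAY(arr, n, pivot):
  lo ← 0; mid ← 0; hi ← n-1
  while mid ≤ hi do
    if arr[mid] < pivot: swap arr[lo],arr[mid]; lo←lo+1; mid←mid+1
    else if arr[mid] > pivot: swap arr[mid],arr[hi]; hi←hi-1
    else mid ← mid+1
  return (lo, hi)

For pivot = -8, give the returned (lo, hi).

(0, 0)

pivot = -8; lo=0, mid=0, hi=6
arr[mid]=4>-8: swap arr[0],arr[6]; hi=5 → 3 2 -2 -4 -8 -5 4
arr[mid]=3>-8: swap arr[0],arr[5]; hi=4 → -5 2 -2 -4 -8 3 4
arr[mid]=-5>-8: swap arr[0],arr[4]; hi=3 → -8 2 -2 -4 -5 3 4
arr[mid]=-8=-8: mid=1
arr[mid]=2>-8: swap arr[1],arr[3]; hi=2 → -8 -4 -2 2 -5 3 4
arr[mid]=-4>-8: swap arr[1],arr[2]; hi=1 → -8 -2 -4 2 -5 3 4
arr[mid]=-2>-8: swap arr[1],arr[1]; hi=0 → -8 -2 -4 2 -5 3 4
end: lo=0, hi=0; arr = -8 -2 -4 2 -5 3 4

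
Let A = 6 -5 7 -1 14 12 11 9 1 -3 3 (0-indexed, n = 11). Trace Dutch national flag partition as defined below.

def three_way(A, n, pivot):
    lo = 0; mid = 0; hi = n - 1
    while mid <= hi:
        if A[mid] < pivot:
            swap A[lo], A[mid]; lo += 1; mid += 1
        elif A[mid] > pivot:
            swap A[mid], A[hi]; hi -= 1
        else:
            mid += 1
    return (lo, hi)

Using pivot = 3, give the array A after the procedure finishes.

pivot = 3; lo=0, mid=0, hi=10
A[mid]=6>3: swap A[0],A[10]; hi=9 → 3 -5 7 -1 14 12 11 9 1 -3 6
A[mid]=3=3: mid=1
A[mid]=-5<3: swap A[0],A[1]; lo=1,mid=2 → -5 3 7 -1 14 12 11 9 1 -3 6
A[mid]=7>3: swap A[2],A[9]; hi=8 → -5 3 -3 -1 14 12 11 9 1 7 6
A[mid]=-3<3: swap A[1],A[2]; lo=2,mid=3 → -5 -3 3 -1 14 12 11 9 1 7 6
A[mid]=-1<3: swap A[2],A[3]; lo=3,mid=4 → -5 -3 -1 3 14 12 11 9 1 7 6
A[mid]=14>3: swap A[4],A[8]; hi=7 → -5 -3 -1 3 1 12 11 9 14 7 6
A[mid]=1<3: swap A[3],A[4]; lo=4,mid=5 → -5 -3 -1 1 3 12 11 9 14 7 6
A[mid]=12>3: swap A[5],A[7]; hi=6 → -5 -3 -1 1 3 9 11 12 14 7 6
A[mid]=9>3: swap A[5],A[6]; hi=5 → -5 -3 -1 1 3 11 9 12 14 7 6
A[mid]=11>3: swap A[5],A[5]; hi=4 → -5 -3 -1 1 3 11 9 12 14 7 6
end: lo=4, hi=4; A = -5 -3 -1 1 3 11 9 12 14 7 6

-5 -3 -1 1 3 11 9 12 14 7 6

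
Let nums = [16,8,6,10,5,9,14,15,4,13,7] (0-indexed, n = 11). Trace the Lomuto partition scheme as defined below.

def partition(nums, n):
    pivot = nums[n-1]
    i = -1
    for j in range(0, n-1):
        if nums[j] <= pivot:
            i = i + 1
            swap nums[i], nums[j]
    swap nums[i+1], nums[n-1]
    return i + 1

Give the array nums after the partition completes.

pivot = nums[10] = 7; i = -1
j=0: nums[0]=16 > 7 → no swap
j=1: nums[1]=8 > 7 → no swap
j=2: nums[2]=6 ≤ 7 → i=0, swap nums[0],nums[2] → [6,8,16,10,5,9,14,15,4,13,7]
j=3: nums[3]=10 > 7 → no swap
j=4: nums[4]=5 ≤ 7 → i=1, swap nums[1],nums[4] → [6,5,16,10,8,9,14,15,4,13,7]
j=5: nums[5]=9 > 7 → no swap
j=6: nums[6]=14 > 7 → no swap
j=7: nums[7]=15 > 7 → no swap
j=8: nums[8]=4 ≤ 7 → i=2, swap nums[2],nums[8] → [6,5,4,10,8,9,14,15,16,13,7]
j=9: nums[9]=13 > 7 → no swap
final swap nums[3],nums[10] → [6,5,4,7,8,9,14,15,16,13,10]; return 3

[6,5,4,7,8,9,14,15,16,13,10]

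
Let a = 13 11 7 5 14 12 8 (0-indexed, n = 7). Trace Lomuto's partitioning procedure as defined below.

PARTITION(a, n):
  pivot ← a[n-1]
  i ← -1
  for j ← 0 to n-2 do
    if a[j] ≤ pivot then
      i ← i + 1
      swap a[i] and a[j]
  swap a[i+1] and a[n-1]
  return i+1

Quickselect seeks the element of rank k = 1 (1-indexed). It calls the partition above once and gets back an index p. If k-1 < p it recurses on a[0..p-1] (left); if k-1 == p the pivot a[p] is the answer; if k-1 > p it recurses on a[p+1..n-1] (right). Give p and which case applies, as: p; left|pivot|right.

2; left

pivot = a[6] = 8; i = -1
j=0: a[0]=13 > 8 → no swap
j=1: a[1]=11 > 8 → no swap
j=2: a[2]=7 ≤ 8 → i=0, swap a[0],a[2] → 7 11 13 5 14 12 8
j=3: a[3]=5 ≤ 8 → i=1, swap a[1],a[3] → 7 5 13 11 14 12 8
j=4: a[4]=14 > 8 → no swap
j=5: a[5]=12 > 8 → no swap
final swap a[2],a[6] → 7 5 8 11 14 12 13; return 2
p = 2; k-1 = 0 < 2 ⇒ left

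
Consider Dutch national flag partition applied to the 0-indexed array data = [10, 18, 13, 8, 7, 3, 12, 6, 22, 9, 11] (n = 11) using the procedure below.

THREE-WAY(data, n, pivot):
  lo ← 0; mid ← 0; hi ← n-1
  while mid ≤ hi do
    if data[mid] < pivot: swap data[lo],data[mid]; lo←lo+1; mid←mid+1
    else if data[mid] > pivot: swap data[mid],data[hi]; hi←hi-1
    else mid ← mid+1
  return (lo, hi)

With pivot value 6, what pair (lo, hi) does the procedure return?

lo=0 mid=0 hi=10
10>6: swap(0,10), hi=9 ⇒ [11, 18, 13, 8, 7, 3, 12, 6, 22, 9, 10]
11>6: swap(0,9), hi=8 ⇒ [9, 18, 13, 8, 7, 3, 12, 6, 22, 11, 10]
9>6: swap(0,8), hi=7 ⇒ [22, 18, 13, 8, 7, 3, 12, 6, 9, 11, 10]
22>6: swap(0,7), hi=6 ⇒ [6, 18, 13, 8, 7, 3, 12, 22, 9, 11, 10]
6=6: mid=1
18>6: swap(1,6), hi=5 ⇒ [6, 12, 13, 8, 7, 3, 18, 22, 9, 11, 10]
12>6: swap(1,5), hi=4 ⇒ [6, 3, 13, 8, 7, 12, 18, 22, 9, 11, 10]
3<6: swap(0,1), lo=1 mid=2 ⇒ [3, 6, 13, 8, 7, 12, 18, 22, 9, 11, 10]
13>6: swap(2,4), hi=3 ⇒ [3, 6, 7, 8, 13, 12, 18, 22, 9, 11, 10]
7>6: swap(2,3), hi=2 ⇒ [3, 6, 8, 7, 13, 12, 18, 22, 9, 11, 10]
8>6: swap(2,2), hi=1 ⇒ [3, 6, 8, 7, 13, 12, 18, 22, 9, 11, 10]
done. lo=1 hi=1; data=[3, 6, 8, 7, 13, 12, 18, 22, 9, 11, 10]

(1, 1)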